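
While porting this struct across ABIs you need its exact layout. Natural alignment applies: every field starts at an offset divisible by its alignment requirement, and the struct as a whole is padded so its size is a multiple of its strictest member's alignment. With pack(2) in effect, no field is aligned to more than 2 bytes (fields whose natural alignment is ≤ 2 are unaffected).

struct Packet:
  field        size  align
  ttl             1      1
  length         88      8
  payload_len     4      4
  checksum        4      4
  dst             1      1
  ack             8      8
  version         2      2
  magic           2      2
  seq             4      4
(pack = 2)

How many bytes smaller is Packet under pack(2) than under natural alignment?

12

natural layout:
  @0: ttl [1B, align 1] → 1
  +7 pad (align 8)
  @8: length [88B, align 8] → 96
  @96: payload_len [4B, align 4] → 100
  @100: checksum [4B, align 4] → 104
  @104: dst [1B, align 1] → 105
  +7 pad (align 8)
  @112: ack [8B, align 8] → 120
  @120: version [2B, align 2] → 122
  @122: magic [2B, align 2] → 124
  @124: seq [4B, align 4] → 128
  size 128, align 8
packed(2) layout:
  @0: ttl [1B, align 1] → 1
  +1 pad (align 2)
  @2: length [88B, align 2] → 90
  @90: payload_len [4B, align 2] → 94
  @94: checksum [4B, align 2] → 98
  @98: dst [1B, align 1] → 99
  +1 pad (align 2)
  @100: ack [8B, align 2] → 108
  @108: version [2B, align 2] → 110
  @110: magic [2B, align 2] → 112
  @112: seq [4B, align 2] → 116
  size 116, align 2
128 − 116 = 12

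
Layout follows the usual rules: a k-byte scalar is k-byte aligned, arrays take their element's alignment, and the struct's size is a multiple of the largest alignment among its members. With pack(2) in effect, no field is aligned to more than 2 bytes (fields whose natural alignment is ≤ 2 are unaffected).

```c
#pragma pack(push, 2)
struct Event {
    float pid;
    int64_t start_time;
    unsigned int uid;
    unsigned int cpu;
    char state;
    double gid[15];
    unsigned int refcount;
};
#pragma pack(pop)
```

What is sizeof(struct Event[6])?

876

@0: pid [4B, align 2] → 4
@4: start_time [8B, align 2] → 12
@12: uid [4B, align 2] → 16
@16: cpu [4B, align 2] → 20
@20: state [1B, align 1] → 21
+1 pad (align 2)
@22: gid [120B, align 2] → 142
@142: refcount [4B, align 2] → 146
size 146, align 2
array of 6: 6 × 146 = 876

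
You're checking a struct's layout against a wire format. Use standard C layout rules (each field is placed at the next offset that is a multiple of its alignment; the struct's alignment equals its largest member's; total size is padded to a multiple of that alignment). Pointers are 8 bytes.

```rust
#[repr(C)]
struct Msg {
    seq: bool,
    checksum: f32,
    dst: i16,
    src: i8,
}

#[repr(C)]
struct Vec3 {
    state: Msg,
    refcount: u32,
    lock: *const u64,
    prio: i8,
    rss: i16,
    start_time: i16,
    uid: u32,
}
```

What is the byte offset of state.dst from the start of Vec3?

Msg: seq at 0 (size 1, align 1) → ends 1; pad 3 to align 4 for checksum; checksum at 4 (size 4, align 4) → ends 8; dst at 8 (size 2, align 2) → ends 10; src at 10 (size 1, align 1) → ends 11; tail pad 1 to reach multiple of 4; total 12 bytes, alignment 4
state at 0 (size 12, align 4) → ends 12
within Msg: dst at 8
0 + 8 = 8

8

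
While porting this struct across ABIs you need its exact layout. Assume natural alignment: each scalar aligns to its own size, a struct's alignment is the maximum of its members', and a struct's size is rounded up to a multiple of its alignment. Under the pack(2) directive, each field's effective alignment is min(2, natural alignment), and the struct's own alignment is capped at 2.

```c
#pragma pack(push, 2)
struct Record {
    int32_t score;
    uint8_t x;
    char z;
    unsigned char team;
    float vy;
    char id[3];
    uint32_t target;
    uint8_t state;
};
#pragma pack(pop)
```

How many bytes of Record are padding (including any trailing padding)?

0..4  score  (4B, 2-aligned)
4..5  x  (1B, 1-aligned)
5..6  z  (1B, 1-aligned)
6..7  team  (1B, 1-aligned)
7..8  -- padding (1B)
8..12  vy  (4B, 2-aligned)
12..15  id  (3B, 1-aligned)
15..16  -- padding (1B)
16..20  target  (4B, 2-aligned)
20..21  state  (1B, 1-aligned)
21..22  -- tail padding (1B)
sizeof = 22, alignof = 2
data bytes 19, size 22 → padding 3

3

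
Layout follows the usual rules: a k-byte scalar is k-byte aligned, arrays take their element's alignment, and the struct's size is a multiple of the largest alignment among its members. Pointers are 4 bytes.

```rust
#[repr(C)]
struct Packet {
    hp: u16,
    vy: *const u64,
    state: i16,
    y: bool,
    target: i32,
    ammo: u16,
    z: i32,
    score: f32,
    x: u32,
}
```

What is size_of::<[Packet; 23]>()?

hp at 0 (size 2, align 2) → ends 2
pad 2 to align 4 for vy
vy at 4 (size 4, align 4) → ends 8
state at 8 (size 2, align 2) → ends 10
y at 10 (size 1, align 1) → ends 11
pad 1 to align 4 for target
target at 12 (size 4, align 4) → ends 16
ammo at 16 (size 2, align 2) → ends 18
pad 2 to align 4 for z
z at 20 (size 4, align 4) → ends 24
score at 24 (size 4, align 4) → ends 28
x at 28 (size 4, align 4) → ends 32
total 32 bytes, alignment 4
array of 23: 23 × 32 = 736

736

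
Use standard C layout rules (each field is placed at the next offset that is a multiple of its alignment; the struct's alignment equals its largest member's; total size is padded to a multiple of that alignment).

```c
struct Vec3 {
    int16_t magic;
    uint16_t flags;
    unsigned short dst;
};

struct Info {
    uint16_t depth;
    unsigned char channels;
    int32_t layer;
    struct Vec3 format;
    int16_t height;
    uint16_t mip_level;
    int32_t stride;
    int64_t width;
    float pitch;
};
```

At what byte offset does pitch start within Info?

32

Vec3: magic at 0 (size 2, align 2) → ends 2; flags at 2 (size 2, align 2) → ends 4; dst at 4 (size 2, align 2) → ends 6; total 6 bytes, alignment 2
depth at 0 (size 2, align 2) → ends 2
channels at 2 (size 1, align 1) → ends 3
pad 1 to align 4 for layer
layer at 4 (size 4, align 4) → ends 8
format at 8 (size 6, align 2) → ends 14
height at 14 (size 2, align 2) → ends 16
mip_level at 16 (size 2, align 2) → ends 18
pad 2 to align 4 for stride
stride at 20 (size 4, align 4) → ends 24
width at 24 (size 8, align 8) → ends 32
pitch at 32 (size 4, align 4) → ends 36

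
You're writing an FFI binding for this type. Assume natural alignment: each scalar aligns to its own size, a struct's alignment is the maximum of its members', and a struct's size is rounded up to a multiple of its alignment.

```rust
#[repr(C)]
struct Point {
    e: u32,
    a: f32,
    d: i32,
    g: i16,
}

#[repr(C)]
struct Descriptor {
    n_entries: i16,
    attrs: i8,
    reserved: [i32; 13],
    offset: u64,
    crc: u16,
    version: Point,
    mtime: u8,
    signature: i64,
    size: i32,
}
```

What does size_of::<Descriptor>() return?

Point: @0: e [4B, align 4] → 4; @4: a [4B, align 4] → 8; @8: d [4B, align 4] → 12; @12: g [2B, align 2] → 14; +2 tail pad (align 4); size 16, align 4
@0: n_entries [2B, align 2] → 2
@2: attrs [1B, align 1] → 3
+1 pad (align 4)
@4: reserved [52B, align 4] → 56
@56: offset [8B, align 8] → 64
@64: crc [2B, align 2] → 66
+2 pad (align 4)
@68: version [16B, align 4] → 84
@84: mtime [1B, align 1] → 85
+3 pad (align 8)
@88: signature [8B, align 8] → 96
@96: size [4B, align 4] → 100
+4 tail pad (align 8)
size 104, align 8

104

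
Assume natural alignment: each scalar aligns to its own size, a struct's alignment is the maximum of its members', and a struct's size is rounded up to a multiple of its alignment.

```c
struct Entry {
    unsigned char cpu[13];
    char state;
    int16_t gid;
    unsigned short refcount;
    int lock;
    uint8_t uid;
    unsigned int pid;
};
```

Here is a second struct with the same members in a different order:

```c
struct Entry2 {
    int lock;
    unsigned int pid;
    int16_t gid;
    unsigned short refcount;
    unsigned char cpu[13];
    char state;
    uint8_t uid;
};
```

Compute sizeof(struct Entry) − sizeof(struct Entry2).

4

0..13  cpu  (13B, 1-aligned)
13..14  state  (1B, 1-aligned)
14..16  gid  (2B, 2-aligned)
16..18  refcount  (2B, 2-aligned)
18..20  -- padding (2B)
20..24  lock  (4B, 4-aligned)
24..25  uid  (1B, 1-aligned)
25..28  -- padding (3B)
28..32  pid  (4B, 4-aligned)
sizeof = 32, alignof = 4
— Entry2 —
0..4  lock  (4B, 4-aligned)
4..8  pid  (4B, 4-aligned)
8..10  gid  (2B, 2-aligned)
10..12  refcount  (2B, 2-aligned)
12..25  cpu  (13B, 1-aligned)
25..26  state  (1B, 1-aligned)
26..27  uid  (1B, 1-aligned)
27..28  -- tail padding (1B)
sizeof = 28, alignof = 4
32 − 28 = 4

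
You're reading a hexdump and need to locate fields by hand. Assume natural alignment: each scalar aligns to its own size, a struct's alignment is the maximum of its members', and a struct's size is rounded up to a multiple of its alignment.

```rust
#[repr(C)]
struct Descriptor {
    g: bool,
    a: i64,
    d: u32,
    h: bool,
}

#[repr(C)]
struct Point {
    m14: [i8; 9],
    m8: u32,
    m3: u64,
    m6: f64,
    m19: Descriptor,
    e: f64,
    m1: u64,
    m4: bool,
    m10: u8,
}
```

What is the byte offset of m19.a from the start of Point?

40

Descriptor: 0..1  g  (1B, 1-aligned); 1..8  -- padding (7B); 8..16  a  (8B, 8-aligned); 16..20  d  (4B, 4-aligned); 20..21  h  (1B, 1-aligned); 21..24  -- tail padding (3B); sizeof = 24, alignof = 8
0..9  m14  (9B, 1-aligned)
9..12  -- padding (3B)
12..16  m8  (4B, 4-aligned)
16..24  m3  (8B, 8-aligned)
24..32  m6  (8B, 8-aligned)
32..56  m19  (24B, 8-aligned)
within Descriptor: a at 8
32 + 8 = 40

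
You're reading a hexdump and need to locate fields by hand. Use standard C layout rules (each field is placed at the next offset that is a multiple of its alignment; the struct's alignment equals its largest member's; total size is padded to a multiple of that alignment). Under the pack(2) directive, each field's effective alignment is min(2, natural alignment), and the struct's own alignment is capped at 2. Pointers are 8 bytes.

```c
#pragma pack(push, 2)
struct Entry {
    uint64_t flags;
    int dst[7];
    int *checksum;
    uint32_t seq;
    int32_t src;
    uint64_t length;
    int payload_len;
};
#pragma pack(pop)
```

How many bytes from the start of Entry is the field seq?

@0: flags [8B, align 2] → 8
@8: dst [28B, align 2] → 36
@36: checksum [8B, align 2] → 44
@44: seq [4B, align 2] → 48

44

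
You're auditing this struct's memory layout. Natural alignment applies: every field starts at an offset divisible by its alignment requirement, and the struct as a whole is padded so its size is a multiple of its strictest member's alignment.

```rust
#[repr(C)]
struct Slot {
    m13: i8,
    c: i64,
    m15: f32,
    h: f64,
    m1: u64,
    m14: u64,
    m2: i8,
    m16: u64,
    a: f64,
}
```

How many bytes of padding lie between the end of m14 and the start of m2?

0

m13 at 0 (size 1, align 1) → ends 1
pad 7 to align 8 for c
c at 8 (size 8, align 8) → ends 16
m15 at 16 (size 4, align 4) → ends 20
pad 4 to align 8 for h
h at 24 (size 8, align 8) → ends 32
m1 at 32 (size 8, align 8) → ends 40
m14 at 40 (size 8, align 8) → ends 48
m2 at 48 (size 1, align 1) → ends 49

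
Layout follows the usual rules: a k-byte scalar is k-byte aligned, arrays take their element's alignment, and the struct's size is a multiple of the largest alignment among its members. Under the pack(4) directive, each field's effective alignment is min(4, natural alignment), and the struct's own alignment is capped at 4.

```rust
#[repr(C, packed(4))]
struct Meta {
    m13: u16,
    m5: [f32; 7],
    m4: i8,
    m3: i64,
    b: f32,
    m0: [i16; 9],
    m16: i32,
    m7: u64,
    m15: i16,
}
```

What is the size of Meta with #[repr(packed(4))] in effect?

@0: m13 [2B, align 2] → 2
+2 pad (align 4)
@4: m5 [28B, align 4] → 32
@32: m4 [1B, align 1] → 33
+3 pad (align 4)
@36: m3 [8B, align 4] → 44
@44: b [4B, align 4] → 48
@48: m0 [18B, align 2] → 66
+2 pad (align 4)
@68: m16 [4B, align 4] → 72
@72: m7 [8B, align 4] → 80
@80: m15 [2B, align 2] → 82
+2 tail pad (align 4)
size 84, align 4

84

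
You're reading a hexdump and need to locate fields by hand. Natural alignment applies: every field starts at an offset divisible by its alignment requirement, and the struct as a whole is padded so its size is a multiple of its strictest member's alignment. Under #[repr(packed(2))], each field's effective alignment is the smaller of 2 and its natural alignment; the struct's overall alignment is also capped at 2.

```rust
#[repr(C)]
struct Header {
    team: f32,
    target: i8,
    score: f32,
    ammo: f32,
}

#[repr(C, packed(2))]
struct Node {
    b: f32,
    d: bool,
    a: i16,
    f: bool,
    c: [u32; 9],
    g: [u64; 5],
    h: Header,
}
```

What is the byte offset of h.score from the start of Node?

Header: 0..4  team  (4B, 4-aligned); 4..5  target  (1B, 1-aligned); 5..8  -- padding (3B); 8..12  score  (4B, 4-aligned); 12..16  ammo  (4B, 4-aligned); sizeof = 16, alignof = 4
0..4  b  (4B, 2-aligned)
4..5  d  (1B, 1-aligned)
5..6  -- padding (1B)
6..8  a  (2B, 2-aligned)
8..9  f  (1B, 1-aligned)
9..10  -- padding (1B)
10..46  c  (36B, 2-aligned)
46..86  g  (40B, 2-aligned)
86..102  h  (16B, 2-aligned)
within Header: score at 8
86 + 8 = 94

94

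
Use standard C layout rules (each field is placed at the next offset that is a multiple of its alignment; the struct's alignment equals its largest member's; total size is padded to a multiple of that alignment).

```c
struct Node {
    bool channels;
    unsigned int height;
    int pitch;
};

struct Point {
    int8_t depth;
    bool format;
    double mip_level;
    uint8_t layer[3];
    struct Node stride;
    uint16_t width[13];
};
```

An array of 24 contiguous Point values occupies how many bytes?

1536

Node: @0: channels [1B, align 1] → 1; +3 pad (align 4); @4: height [4B, align 4] → 8; @8: pitch [4B, align 4] → 12; size 12, align 4
@0: depth [1B, align 1] → 1
@1: format [1B, align 1] → 2
+6 pad (align 8)
@8: mip_level [8B, align 8] → 16
@16: layer [3B, align 1] → 19
+1 pad (align 4)
@20: stride [12B, align 4] → 32
@32: width [26B, align 2] → 58
+6 tail pad (align 8)
size 64, align 8
array of 24: 24 × 64 = 1536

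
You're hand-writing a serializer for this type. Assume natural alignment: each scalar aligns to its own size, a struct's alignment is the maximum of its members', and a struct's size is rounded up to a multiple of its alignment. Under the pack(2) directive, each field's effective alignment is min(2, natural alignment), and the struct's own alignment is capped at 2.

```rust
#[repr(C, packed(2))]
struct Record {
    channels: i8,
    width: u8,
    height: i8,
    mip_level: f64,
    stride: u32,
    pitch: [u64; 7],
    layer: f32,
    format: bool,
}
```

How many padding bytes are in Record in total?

@0: channels [1B, align 1] → 1
@1: width [1B, align 1] → 2
@2: height [1B, align 1] → 3
+1 pad (align 2)
@4: mip_level [8B, align 2] → 12
@12: stride [4B, align 2] → 16
@16: pitch [56B, align 2] → 72
@72: layer [4B, align 2] → 76
@76: format [1B, align 1] → 77
+1 tail pad (align 2)
size 78, align 2
data bytes 76, size 78 → padding 2

2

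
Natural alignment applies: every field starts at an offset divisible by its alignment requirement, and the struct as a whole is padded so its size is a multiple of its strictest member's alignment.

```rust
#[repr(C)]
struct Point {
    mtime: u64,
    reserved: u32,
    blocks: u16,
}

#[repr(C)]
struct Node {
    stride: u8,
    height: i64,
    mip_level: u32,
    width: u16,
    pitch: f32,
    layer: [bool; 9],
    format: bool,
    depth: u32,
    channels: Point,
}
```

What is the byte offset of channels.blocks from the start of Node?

60

Point: @0: mtime [8B, align 8] → 8; @8: reserved [4B, align 4] → 12; @12: blocks [2B, align 2] → 14; +2 tail pad (align 8); size 16, align 8
@0: stride [1B, align 1] → 1
+7 pad (align 8)
@8: height [8B, align 8] → 16
@16: mip_level [4B, align 4] → 20
@20: width [2B, align 2] → 22
+2 pad (align 4)
@24: pitch [4B, align 4] → 28
@28: layer [9B, align 1] → 37
@37: format [1B, align 1] → 38
+2 pad (align 4)
@40: depth [4B, align 4] → 44
+4 pad (align 8)
@48: channels [16B, align 8] → 64
within Point: blocks at 12
48 + 12 = 60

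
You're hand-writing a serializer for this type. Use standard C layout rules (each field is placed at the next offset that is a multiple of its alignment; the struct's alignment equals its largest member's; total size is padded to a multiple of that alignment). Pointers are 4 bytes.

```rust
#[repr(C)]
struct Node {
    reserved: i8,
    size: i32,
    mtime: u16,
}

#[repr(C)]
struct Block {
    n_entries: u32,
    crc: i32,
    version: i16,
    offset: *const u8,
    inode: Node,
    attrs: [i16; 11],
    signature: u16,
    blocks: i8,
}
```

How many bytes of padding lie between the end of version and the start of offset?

2

Node: 0..1  reserved  (1B, 1-aligned); 1..4  -- padding (3B); 4..8  size  (4B, 4-aligned); 8..10  mtime  (2B, 2-aligned); 10..12  -- tail padding (2B); sizeof = 12, alignof = 4
0..4  n_entries  (4B, 4-aligned)
4..8  crc  (4B, 4-aligned)
8..10  version  (2B, 2-aligned)
10..12  -- padding (2B)
12..16  offset  (4B, 4-aligned)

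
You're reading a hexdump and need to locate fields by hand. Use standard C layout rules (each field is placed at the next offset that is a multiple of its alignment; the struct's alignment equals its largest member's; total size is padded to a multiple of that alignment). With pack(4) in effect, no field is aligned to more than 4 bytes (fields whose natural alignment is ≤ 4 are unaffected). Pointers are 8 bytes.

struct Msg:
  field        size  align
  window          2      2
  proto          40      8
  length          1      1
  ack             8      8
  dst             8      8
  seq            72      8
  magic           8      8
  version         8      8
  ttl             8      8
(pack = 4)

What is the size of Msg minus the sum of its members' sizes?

5

0..2  window  (2B, 2-aligned)
2..4  -- padding (2B)
4..44  proto  (40B, 4-aligned)
44..45  length  (1B, 1-aligned)
45..48  -- padding (3B)
48..56  ack  (8B, 4-aligned)
56..64  dst  (8B, 4-aligned)
64..136  seq  (72B, 4-aligned)
136..144  magic  (8B, 4-aligned)
144..152  version  (8B, 4-aligned)
152..160  ttl  (8B, 4-aligned)
sizeof = 160, alignof = 4
data bytes 155, size 160 → padding 5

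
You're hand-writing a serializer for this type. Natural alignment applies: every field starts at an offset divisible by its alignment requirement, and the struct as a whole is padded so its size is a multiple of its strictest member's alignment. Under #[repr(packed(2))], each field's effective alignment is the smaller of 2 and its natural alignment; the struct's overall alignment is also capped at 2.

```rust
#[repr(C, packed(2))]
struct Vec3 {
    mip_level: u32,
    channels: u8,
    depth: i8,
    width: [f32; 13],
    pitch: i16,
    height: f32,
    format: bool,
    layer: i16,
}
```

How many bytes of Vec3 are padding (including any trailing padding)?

1

mip_level at 0 (size 4, align 2) → ends 4
channels at 4 (size 1, align 1) → ends 5
depth at 5 (size 1, align 1) → ends 6
width at 6 (size 52, align 2) → ends 58
pitch at 58 (size 2, align 2) → ends 60
height at 60 (size 4, align 2) → ends 64
format at 64 (size 1, align 1) → ends 65
pad 1 to align 2 for layer
layer at 66 (size 2, align 2) → ends 68
total 68 bytes, alignment 2
data bytes 67, size 68 → padding 1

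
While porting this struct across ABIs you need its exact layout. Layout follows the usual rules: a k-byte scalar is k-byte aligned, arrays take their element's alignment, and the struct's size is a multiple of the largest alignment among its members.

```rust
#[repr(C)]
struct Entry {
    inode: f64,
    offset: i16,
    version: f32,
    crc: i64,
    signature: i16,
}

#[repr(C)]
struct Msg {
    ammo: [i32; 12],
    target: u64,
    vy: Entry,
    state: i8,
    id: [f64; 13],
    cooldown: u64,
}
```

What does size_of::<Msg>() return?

208

Entry: inode at 0 (size 8, align 8) → ends 8; offset at 8 (size 2, align 2) → ends 10; pad 2 to align 4 for version; version at 12 (size 4, align 4) → ends 16; crc at 16 (size 8, align 8) → ends 24; signature at 24 (size 2, align 2) → ends 26; tail pad 6 to reach multiple of 8; total 32 bytes, alignment 8
ammo at 0 (size 48, align 4) → ends 48
target at 48 (size 8, align 8) → ends 56
vy at 56 (size 32, align 8) → ends 88
state at 88 (size 1, align 1) → ends 89
pad 7 to align 8 for id
id at 96 (size 104, align 8) → ends 200
cooldown at 200 (size 8, align 8) → ends 208
total 208 bytes, alignment 8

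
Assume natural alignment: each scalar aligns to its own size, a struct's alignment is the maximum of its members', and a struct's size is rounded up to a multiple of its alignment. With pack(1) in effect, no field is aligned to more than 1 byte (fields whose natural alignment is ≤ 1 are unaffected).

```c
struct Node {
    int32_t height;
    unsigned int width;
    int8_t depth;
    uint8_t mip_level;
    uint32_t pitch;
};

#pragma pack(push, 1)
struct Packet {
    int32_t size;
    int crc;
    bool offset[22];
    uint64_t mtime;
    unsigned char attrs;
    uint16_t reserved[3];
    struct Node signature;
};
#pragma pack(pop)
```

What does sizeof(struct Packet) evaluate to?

61 bytes

Node: @0: height [4B, align 4] → 4; @4: width [4B, align 4] → 8; @8: depth [1B, align 1] → 9; @9: mip_level [1B, align 1] → 10; +2 pad (align 4); @12: pitch [4B, align 4] → 16; size 16, align 4
@0: size [4B, align 1] → 4
@4: crc [4B, align 1] → 8
@8: offset [22B, align 1] → 30
@30: mtime [8B, align 1] → 38
@38: attrs [1B, align 1] → 39
@39: reserved [6B, align 1] → 45
@45: signature [16B, align 1] → 61
size 61, align 1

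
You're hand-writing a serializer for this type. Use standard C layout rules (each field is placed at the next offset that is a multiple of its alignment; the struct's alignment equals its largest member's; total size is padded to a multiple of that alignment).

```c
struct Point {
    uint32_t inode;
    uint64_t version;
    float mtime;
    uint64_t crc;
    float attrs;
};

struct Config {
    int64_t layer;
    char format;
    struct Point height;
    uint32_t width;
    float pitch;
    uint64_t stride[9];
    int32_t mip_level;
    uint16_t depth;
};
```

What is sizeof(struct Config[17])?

2448

Point: inode at 0 (size 4, align 4) → ends 4; pad 4 to align 8 for version; version at 8 (size 8, align 8) → ends 16; mtime at 16 (size 4, align 4) → ends 20; pad 4 to align 8 for crc; crc at 24 (size 8, align 8) → ends 32; attrs at 32 (size 4, align 4) → ends 36; tail pad 4 to reach multiple of 8; total 40 bytes, alignment 8
layer at 0 (size 8, align 8) → ends 8
format at 8 (size 1, align 1) → ends 9
pad 7 to align 8 for height
height at 16 (size 40, align 8) → ends 56
width at 56 (size 4, align 4) → ends 60
pitch at 60 (size 4, align 4) → ends 64
stride at 64 (size 72, align 8) → ends 136
mip_level at 136 (size 4, align 4) → ends 140
depth at 140 (size 2, align 2) → ends 142
tail pad 2 to reach multiple of 8
total 144 bytes, alignment 8
array of 17: 17 × 144 = 2448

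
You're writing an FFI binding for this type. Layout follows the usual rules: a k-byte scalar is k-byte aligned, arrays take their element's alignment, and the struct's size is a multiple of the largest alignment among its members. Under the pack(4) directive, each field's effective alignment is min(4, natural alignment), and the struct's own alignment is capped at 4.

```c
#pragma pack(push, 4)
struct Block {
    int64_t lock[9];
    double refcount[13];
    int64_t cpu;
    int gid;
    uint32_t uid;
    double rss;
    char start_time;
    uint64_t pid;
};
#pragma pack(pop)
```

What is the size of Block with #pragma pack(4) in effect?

212

@0: lock [72B, align 4] → 72
@72: refcount [104B, align 4] → 176
@176: cpu [8B, align 4] → 184
@184: gid [4B, align 4] → 188
@188: uid [4B, align 4] → 192
@192: rss [8B, align 4] → 200
@200: start_time [1B, align 1] → 201
+3 pad (align 4)
@204: pid [8B, align 4] → 212
size 212, align 4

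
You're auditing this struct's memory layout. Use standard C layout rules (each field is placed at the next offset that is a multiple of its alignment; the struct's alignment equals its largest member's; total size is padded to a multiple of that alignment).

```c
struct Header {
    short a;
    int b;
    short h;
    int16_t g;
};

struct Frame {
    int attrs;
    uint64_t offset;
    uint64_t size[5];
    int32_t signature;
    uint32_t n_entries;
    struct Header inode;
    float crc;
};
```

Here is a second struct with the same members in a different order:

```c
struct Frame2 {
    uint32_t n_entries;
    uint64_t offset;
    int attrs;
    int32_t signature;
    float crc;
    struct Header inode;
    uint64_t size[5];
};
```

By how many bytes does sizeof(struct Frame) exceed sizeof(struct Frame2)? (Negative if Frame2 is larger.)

Header: @0: a [2B, align 2] → 2; +2 pad (align 4); @4: b [4B, align 4] → 8; @8: h [2B, align 2] → 10; @10: g [2B, align 2] → 12; size 12, align 4
@0: attrs [4B, align 4] → 4
+4 pad (align 8)
@8: offset [8B, align 8] → 16
@16: size [40B, align 8] → 56
@56: signature [4B, align 4] → 60
@60: n_entries [4B, align 4] → 64
@64: inode [12B, align 4] → 76
@76: crc [4B, align 4] → 80
size 80, align 8
— Frame2 —
@0: n_entries [4B, align 4] → 4
+4 pad (align 8)
@8: offset [8B, align 8] → 16
@16: attrs [4B, align 4] → 20
@20: signature [4B, align 4] → 24
@24: crc [4B, align 4] → 28
@28: inode [12B, align 4] → 40
@40: size [40B, align 8] → 80
size 80, align 8
80 − 80 = 0

0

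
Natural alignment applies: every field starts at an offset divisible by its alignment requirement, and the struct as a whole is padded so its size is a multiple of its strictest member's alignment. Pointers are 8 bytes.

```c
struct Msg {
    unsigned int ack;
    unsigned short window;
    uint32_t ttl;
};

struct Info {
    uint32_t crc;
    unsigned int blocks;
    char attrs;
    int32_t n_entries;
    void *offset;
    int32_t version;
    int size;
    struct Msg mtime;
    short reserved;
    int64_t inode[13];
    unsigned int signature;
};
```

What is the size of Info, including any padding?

Msg: @0: ack [4B, align 4] → 4; @4: window [2B, align 2] → 6; +2 pad (align 4); @8: ttl [4B, align 4] → 12; size 12, align 4
@0: crc [4B, align 4] → 4
@4: blocks [4B, align 4] → 8
@8: attrs [1B, align 1] → 9
+3 pad (align 4)
@12: n_entries [4B, align 4] → 16
@16: offset [8B, align 8] → 24
@24: version [4B, align 4] → 28
@28: size [4B, align 4] → 32
@32: mtime [12B, align 4] → 44
@44: reserved [2B, align 2] → 46
+2 pad (align 8)
@48: inode [104B, align 8] → 152
@152: signature [4B, align 4] → 156
+4 tail pad (align 8)
size 160, align 8

160 bytes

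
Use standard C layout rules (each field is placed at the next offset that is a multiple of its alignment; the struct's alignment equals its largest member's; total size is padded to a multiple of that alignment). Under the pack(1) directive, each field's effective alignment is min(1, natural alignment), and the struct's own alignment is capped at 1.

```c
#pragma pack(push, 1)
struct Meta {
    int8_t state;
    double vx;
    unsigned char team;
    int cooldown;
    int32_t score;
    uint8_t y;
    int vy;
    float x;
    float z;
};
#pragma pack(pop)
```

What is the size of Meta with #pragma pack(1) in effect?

@0: state [1B, align 1] → 1
@1: vx [8B, align 1] → 9
@9: team [1B, align 1] → 10
@10: cooldown [4B, align 1] → 14
@14: score [4B, align 1] → 18
@18: y [1B, align 1] → 19
@19: vy [4B, align 1] → 23
@23: x [4B, align 1] → 27
@27: z [4B, align 1] → 31
size 31, align 1

31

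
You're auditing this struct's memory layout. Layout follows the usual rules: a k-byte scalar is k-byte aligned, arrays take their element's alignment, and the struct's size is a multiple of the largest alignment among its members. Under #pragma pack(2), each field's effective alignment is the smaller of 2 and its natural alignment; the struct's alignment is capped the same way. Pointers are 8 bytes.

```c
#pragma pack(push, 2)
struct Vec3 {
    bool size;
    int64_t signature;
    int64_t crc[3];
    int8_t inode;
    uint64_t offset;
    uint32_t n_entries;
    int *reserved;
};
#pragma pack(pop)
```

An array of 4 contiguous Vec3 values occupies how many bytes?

size at 0 (size 1, align 1) → ends 1
pad 1 to align 2 for signature
signature at 2 (size 8, align 2) → ends 10
crc at 10 (size 24, align 2) → ends 34
inode at 34 (size 1, align 1) → ends 35
pad 1 to align 2 for offset
offset at 36 (size 8, align 2) → ends 44
n_entries at 44 (size 4, align 2) → ends 48
reserved at 48 (size 8, align 2) → ends 56
total 56 bytes, alignment 2
array of 4: 4 × 56 = 224

224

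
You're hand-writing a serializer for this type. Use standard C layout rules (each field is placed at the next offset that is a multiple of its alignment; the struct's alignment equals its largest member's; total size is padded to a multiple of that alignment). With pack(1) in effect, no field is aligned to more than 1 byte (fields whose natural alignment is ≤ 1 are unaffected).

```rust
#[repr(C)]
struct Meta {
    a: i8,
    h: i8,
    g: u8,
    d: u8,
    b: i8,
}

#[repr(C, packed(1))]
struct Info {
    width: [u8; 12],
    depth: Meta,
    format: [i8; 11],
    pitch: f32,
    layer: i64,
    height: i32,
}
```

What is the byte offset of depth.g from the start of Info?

14

Meta: 0..1  a  (1B, 1-aligned); 1..2  h  (1B, 1-aligned); 2..3  g  (1B, 1-aligned); 3..4  d  (1B, 1-aligned); 4..5  b  (1B, 1-aligned); sizeof = 5, alignof = 1
0..12  width  (12B, 1-aligned)
12..17  depth  (5B, 1-aligned)
within Meta: g at 2
12 + 2 = 14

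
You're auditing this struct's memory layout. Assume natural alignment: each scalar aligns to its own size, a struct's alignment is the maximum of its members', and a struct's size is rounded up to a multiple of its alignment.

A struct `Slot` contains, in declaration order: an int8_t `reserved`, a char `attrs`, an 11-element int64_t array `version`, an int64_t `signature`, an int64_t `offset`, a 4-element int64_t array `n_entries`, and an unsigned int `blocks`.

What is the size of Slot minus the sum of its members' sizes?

10

@0: reserved [1B, align 1] → 1
@1: attrs [1B, align 1] → 2
+6 pad (align 8)
@8: version [88B, align 8] → 96
@96: signature [8B, align 8] → 104
@104: offset [8B, align 8] → 112
@112: n_entries [32B, align 8] → 144
@144: blocks [4B, align 4] → 148
+4 tail pad (align 8)
size 152, align 8
data bytes 142, size 152 → padding 10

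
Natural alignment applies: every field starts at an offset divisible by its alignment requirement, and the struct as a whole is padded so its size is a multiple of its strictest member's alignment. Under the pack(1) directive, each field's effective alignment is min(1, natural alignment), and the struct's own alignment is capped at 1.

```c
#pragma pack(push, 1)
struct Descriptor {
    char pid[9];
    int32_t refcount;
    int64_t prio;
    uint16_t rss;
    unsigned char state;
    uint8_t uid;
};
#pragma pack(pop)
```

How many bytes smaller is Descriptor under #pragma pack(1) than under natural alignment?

natural layout:
  @0: pid [9B, align 1] → 9
  +3 pad (align 4)
  @12: refcount [4B, align 4] → 16
  @16: prio [8B, align 8] → 24
  @24: rss [2B, align 2] → 26
  @26: state [1B, align 1] → 27
  @27: uid [1B, align 1] → 28
  +4 tail pad (align 8)
  size 32, align 8
packed(1) layout:
  @0: pid [9B, align 1] → 9
  @9: refcount [4B, align 1] → 13
  @13: prio [8B, align 1] → 21
  @21: rss [2B, align 1] → 23
  @23: state [1B, align 1] → 24
  @24: uid [1B, align 1] → 25
  size 25, align 1
32 − 25 = 7

7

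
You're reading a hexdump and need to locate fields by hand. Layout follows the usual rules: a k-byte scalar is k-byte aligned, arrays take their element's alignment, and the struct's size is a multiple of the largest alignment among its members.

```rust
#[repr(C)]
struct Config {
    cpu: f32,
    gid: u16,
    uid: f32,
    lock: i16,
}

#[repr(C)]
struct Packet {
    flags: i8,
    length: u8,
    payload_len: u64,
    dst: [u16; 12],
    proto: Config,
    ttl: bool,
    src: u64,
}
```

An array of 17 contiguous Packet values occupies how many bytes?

1224

Config: cpu at 0 (size 4, align 4) → ends 4; gid at 4 (size 2, align 2) → ends 6; pad 2 to align 4 for uid; uid at 8 (size 4, align 4) → ends 12; lock at 12 (size 2, align 2) → ends 14; tail pad 2 to reach multiple of 4; total 16 bytes, alignment 4
flags at 0 (size 1, align 1) → ends 1
length at 1 (size 1, align 1) → ends 2
pad 6 to align 8 for payload_len
payload_len at 8 (size 8, align 8) → ends 16
dst at 16 (size 24, align 2) → ends 40
proto at 40 (size 16, align 4) → ends 56
ttl at 56 (size 1, align 1) → ends 57
pad 7 to align 8 for src
src at 64 (size 8, align 8) → ends 72
total 72 bytes, alignment 8
array of 17: 17 × 72 = 1224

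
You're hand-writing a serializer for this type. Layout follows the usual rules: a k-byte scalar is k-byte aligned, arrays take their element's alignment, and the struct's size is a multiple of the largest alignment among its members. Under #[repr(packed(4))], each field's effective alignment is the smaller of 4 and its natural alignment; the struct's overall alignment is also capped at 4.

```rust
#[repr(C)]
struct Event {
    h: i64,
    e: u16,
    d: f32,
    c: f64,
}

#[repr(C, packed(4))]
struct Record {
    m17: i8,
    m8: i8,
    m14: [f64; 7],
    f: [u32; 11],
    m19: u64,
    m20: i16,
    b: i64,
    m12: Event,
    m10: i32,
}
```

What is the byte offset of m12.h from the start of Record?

Event: 0..8  h  (8B, 8-aligned); 8..10  e  (2B, 2-aligned); 10..12  -- padding (2B); 12..16  d  (4B, 4-aligned); 16..24  c  (8B, 8-aligned); sizeof = 24, alignof = 8
0..1  m17  (1B, 1-aligned)
1..2  m8  (1B, 1-aligned)
2..4  -- padding (2B)
4..60  m14  (56B, 4-aligned)
60..104  f  (44B, 4-aligned)
104..112  m19  (8B, 4-aligned)
112..114  m20  (2B, 2-aligned)
114..116  -- padding (2B)
116..124  b  (8B, 4-aligned)
124..148  m12  (24B, 4-aligned)
within Event: h at 0
124 + 0 = 124

124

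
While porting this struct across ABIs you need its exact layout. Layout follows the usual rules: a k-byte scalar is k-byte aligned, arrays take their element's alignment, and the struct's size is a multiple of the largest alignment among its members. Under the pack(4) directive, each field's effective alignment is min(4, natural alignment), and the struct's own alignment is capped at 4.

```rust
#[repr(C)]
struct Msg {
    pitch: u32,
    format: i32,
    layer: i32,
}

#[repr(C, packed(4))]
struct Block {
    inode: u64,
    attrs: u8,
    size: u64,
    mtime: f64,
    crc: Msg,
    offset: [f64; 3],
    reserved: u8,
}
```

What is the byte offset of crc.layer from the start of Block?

36

Msg: 0..4  pitch  (4B, 4-aligned); 4..8  format  (4B, 4-aligned); 8..12  layer  (4B, 4-aligned); sizeof = 12, alignof = 4
0..8  inode  (8B, 4-aligned)
8..9  attrs  (1B, 1-aligned)
9..12  -- padding (3B)
12..20  size  (8B, 4-aligned)
20..28  mtime  (8B, 4-aligned)
28..40  crc  (12B, 4-aligned)
within Msg: layer at 8
28 + 8 = 36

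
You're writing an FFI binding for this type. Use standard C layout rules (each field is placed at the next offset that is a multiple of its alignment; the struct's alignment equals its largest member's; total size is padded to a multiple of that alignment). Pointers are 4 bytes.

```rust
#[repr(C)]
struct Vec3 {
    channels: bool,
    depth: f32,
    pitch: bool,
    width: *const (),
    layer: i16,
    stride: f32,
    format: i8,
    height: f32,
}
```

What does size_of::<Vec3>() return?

0..1  channels  (1B, 1-aligned)
1..4  -- padding (3B)
4..8  depth  (4B, 4-aligned)
8..9  pitch  (1B, 1-aligned)
9..12  -- padding (3B)
12..16  width  (4B, 4-aligned)
16..18  layer  (2B, 2-aligned)
18..20  -- padding (2B)
20..24  stride  (4B, 4-aligned)
24..25  format  (1B, 1-aligned)
25..28  -- padding (3B)
28..32  height  (4B, 4-aligned)
sizeof = 32, alignof = 4

32 bytes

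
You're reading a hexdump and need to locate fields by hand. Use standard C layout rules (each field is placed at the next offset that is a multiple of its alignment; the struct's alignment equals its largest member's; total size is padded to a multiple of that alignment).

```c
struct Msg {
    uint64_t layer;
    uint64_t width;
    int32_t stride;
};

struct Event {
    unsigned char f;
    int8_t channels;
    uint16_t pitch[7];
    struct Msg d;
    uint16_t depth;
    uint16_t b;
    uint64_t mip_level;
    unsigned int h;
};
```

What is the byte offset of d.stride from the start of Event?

32

Msg: @0: layer [8B, align 8] → 8; @8: width [8B, align 8] → 16; @16: stride [4B, align 4] → 20; +4 tail pad (align 8); size 24, align 8
@0: f [1B, align 1] → 1
@1: channels [1B, align 1] → 2
@2: pitch [14B, align 2] → 16
@16: d [24B, align 8] → 40
within Msg: stride at 16
16 + 16 = 32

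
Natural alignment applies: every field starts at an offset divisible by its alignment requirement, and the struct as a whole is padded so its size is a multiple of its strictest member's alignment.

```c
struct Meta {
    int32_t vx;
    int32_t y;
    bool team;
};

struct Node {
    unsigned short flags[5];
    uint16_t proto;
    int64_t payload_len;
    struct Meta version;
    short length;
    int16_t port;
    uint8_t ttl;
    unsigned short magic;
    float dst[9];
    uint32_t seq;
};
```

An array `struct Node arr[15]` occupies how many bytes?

1320

Meta: 0..4  vx  (4B, 4-aligned); 4..8  y  (4B, 4-aligned); 8..9  team  (1B, 1-aligned); 9..12  -- tail padding (3B); sizeof = 12, alignof = 4
0..10  flags  (10B, 2-aligned)
10..12  proto  (2B, 2-aligned)
12..16  -- padding (4B)
16..24  payload_len  (8B, 8-aligned)
24..36  version  (12B, 4-aligned)
36..38  length  (2B, 2-aligned)
38..40  port  (2B, 2-aligned)
40..41  ttl  (1B, 1-aligned)
41..42  -- padding (1B)
42..44  magic  (2B, 2-aligned)
44..80  dst  (36B, 4-aligned)
80..84  seq  (4B, 4-aligned)
84..88  -- tail padding (4B)
sizeof = 88, alignof = 8
array of 15: 15 × 88 = 1320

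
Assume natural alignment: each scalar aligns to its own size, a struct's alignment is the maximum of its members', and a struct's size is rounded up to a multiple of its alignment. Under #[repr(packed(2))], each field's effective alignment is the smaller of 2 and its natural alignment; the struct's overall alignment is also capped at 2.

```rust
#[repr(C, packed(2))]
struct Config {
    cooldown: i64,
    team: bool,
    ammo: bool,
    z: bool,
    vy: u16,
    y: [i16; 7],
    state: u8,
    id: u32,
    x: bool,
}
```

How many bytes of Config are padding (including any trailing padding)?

3

@0: cooldown [8B, align 2] → 8
@8: team [1B, align 1] → 9
@9: ammo [1B, align 1] → 10
@10: z [1B, align 1] → 11
+1 pad (align 2)
@12: vy [2B, align 2] → 14
@14: y [14B, align 2] → 28
@28: state [1B, align 1] → 29
+1 pad (align 2)
@30: id [4B, align 2] → 34
@34: x [1B, align 1] → 35
+1 tail pad (align 2)
size 36, align 2
data bytes 33, size 36 → padding 3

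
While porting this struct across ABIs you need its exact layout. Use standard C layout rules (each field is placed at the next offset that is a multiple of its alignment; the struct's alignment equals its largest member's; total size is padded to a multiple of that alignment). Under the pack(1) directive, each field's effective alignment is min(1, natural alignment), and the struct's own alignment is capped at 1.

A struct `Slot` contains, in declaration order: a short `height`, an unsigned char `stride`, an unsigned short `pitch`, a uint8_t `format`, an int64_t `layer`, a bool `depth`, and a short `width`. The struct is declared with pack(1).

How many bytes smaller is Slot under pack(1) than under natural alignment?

natural layout:
  height at 0 (size 2, align 2) → ends 2
  stride at 2 (size 1, align 1) → ends 3
  pad 1 to align 2 for pitch
  pitch at 4 (size 2, align 2) → ends 6
  format at 6 (size 1, align 1) → ends 7
  pad 1 to align 8 for layer
  layer at 8 (size 8, align 8) → ends 16
  depth at 16 (size 1, align 1) → ends 17
  pad 1 to align 2 for width
  width at 18 (size 2, align 2) → ends 20
  tail pad 4 to reach multiple of 8
  total 24 bytes, alignment 8
packed(1) layout:
  height at 0 (size 2, align 1) → ends 2
  stride at 2 (size 1, align 1) → ends 3
  pitch at 3 (size 2, align 1) → ends 5
  format at 5 (size 1, align 1) → ends 6
  layer at 6 (size 8, align 1) → ends 14
  depth at 14 (size 1, align 1) → ends 15
  width at 15 (size 2, align 1) → ends 17
  total 17 bytes, alignment 1
24 − 17 = 7

7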